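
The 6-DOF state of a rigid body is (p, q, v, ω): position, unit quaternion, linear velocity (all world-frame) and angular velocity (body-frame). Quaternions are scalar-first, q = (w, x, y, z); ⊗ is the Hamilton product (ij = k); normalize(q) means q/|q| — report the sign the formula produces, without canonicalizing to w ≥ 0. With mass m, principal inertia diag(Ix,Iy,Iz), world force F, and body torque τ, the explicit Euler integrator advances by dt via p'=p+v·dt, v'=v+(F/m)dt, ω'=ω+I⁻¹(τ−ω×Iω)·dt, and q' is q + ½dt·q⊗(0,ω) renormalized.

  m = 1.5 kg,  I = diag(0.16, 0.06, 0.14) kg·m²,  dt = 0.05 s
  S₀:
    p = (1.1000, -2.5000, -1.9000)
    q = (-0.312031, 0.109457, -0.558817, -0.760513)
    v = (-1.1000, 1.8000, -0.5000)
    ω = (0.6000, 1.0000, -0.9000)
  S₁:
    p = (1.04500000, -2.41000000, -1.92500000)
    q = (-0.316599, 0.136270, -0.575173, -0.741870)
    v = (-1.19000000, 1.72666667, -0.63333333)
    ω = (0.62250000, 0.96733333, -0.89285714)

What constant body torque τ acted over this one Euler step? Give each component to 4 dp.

τ = (0.0000, -0.0500, -0.0400)

ω₁ − ω₀ = (0.02250000, -0.03266667, 0.00714286)
precession coupling = (-0.0720, -0.0108, -0.0600)
I·α + gyro = (0.0000, -0.0500, -0.0400)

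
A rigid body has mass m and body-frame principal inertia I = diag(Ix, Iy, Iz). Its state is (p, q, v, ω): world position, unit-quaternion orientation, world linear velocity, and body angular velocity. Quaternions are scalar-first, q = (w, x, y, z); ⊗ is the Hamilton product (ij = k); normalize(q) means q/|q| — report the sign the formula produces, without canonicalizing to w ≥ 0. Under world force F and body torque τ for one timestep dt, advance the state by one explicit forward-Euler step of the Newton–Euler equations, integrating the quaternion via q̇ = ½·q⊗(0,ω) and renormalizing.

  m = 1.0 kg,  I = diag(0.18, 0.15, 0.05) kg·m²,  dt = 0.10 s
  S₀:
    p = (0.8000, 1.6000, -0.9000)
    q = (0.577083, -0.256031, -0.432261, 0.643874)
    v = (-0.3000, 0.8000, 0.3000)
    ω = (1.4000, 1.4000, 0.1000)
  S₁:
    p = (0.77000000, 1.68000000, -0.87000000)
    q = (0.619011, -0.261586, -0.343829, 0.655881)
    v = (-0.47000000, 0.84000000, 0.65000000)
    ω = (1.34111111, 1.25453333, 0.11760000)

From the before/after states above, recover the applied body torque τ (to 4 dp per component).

τ = (-0.1200, -0.2000, -0.0500)

ω₁ − ω₀ = (-0.05888889, -0.14546667, 0.01760000)
gyro term ω₀×Iω₀ = (-0.0140, 0.0182, -0.0588)
applied torque τ = (-0.1200, -0.2000, -0.0500)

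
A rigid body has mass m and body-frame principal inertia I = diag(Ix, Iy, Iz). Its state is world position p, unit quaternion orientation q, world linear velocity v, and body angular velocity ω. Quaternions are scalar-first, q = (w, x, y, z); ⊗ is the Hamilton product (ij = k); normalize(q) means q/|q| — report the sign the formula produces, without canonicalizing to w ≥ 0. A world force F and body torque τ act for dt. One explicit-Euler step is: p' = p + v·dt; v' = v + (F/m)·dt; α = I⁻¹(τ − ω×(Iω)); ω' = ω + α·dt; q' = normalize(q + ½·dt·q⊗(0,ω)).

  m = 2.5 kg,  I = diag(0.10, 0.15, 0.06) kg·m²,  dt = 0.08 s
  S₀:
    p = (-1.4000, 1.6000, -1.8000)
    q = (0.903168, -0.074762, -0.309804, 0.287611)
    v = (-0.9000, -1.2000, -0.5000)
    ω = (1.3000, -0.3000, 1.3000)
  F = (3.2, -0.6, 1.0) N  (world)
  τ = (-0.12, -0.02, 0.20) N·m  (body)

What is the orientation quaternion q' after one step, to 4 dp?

Hamilton product q⊗(0,ω) = (-0.3696449, 0.8576565, 0.2001345, 1.5992922)
q' = normalize(q + ½dt·q⊗(0,ω)) = (0.8859, -0.0403, -0.3010, 0.3506)

q' = (0.8859, -0.0403, -0.3010, 0.3506)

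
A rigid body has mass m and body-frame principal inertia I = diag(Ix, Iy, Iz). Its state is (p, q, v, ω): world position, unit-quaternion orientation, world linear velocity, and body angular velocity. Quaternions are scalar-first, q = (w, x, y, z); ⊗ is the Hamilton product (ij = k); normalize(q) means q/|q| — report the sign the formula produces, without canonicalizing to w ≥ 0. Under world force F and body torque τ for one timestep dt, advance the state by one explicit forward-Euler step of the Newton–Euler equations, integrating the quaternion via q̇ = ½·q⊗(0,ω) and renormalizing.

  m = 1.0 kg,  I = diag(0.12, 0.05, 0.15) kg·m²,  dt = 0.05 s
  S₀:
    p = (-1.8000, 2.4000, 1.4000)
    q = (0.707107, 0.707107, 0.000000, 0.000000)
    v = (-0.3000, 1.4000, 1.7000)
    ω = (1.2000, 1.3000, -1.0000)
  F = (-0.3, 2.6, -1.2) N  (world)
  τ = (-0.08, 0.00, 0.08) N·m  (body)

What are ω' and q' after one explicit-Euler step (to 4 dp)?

(τ − ω×Iω)/I = (0.4167, -0.7200, 1.2613)
ω + α·dt = (1.2208, 1.2640, -0.9369)
2q̇ = q⊗(0,ω) = (-0.8485284, 0.8485284, 1.6263461, 0.2121321)
q + ½dt·q⊗(0,ω), renormalized = (0.6850, 0.7274, 0.0406, 0.0053)

ω' = (1.2208, 1.2640, -0.9369)
q' = (0.6850, 0.7274, 0.0406, 0.0053)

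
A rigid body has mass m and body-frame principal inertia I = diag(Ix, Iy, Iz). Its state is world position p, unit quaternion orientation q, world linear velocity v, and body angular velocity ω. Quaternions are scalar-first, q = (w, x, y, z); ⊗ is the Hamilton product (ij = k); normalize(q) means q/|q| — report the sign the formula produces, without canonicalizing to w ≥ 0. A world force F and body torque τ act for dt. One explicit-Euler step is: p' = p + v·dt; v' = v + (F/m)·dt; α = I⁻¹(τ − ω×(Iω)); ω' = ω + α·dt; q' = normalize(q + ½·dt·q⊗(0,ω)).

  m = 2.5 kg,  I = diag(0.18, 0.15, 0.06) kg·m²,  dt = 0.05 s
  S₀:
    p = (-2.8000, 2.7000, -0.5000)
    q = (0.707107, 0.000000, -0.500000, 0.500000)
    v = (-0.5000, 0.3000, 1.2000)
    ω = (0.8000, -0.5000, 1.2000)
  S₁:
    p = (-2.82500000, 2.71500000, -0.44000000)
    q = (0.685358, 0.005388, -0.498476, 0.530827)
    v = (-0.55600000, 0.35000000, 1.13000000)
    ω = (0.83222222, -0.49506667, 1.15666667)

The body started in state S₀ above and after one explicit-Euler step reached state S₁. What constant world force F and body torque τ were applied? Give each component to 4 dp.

ω₁ − ω₀ = (0.03222222, 0.00493333, -0.04333333)
I·α + gyro = (0.1700, 0.1300, -0.0400)
v₁ − v₀ = (-0.05600000, 0.05000000, -0.07000000)
m·(v₁−v₀)/dt = (-2.8000, 2.5000, -3.5000)

F = (-2.8000, 2.5000, -3.5000)
τ = (0.1700, 0.1300, -0.0400)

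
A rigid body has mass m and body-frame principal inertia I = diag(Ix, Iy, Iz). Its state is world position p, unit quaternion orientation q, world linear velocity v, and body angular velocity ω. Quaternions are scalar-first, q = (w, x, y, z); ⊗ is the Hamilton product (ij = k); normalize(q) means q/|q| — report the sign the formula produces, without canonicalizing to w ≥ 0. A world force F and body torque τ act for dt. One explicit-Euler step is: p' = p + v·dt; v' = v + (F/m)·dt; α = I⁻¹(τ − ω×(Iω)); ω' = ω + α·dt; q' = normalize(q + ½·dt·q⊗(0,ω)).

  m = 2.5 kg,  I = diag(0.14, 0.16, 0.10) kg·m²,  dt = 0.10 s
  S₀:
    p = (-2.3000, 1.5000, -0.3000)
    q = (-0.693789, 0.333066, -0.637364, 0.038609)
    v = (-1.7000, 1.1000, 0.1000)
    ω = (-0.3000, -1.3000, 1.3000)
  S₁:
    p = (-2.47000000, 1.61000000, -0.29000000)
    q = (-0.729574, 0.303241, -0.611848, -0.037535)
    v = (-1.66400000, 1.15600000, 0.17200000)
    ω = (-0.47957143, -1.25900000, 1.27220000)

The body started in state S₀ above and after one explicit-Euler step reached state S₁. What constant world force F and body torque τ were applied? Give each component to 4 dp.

F = (0.9000, 1.4000, 1.8000)
τ = (-0.1500, 0.0500, -0.0200)

velocity change Δv = (0.03600000, 0.05600000, 0.07200000)
applied force F = (0.9000, 1.4000, 1.8000)
rate change Δω = (-0.17957143, 0.04100000, -0.02780000)
precession coupling = (0.1014, -0.0156, 0.0078)
I·α + gyro = (-0.1500, 0.0500, -0.0200)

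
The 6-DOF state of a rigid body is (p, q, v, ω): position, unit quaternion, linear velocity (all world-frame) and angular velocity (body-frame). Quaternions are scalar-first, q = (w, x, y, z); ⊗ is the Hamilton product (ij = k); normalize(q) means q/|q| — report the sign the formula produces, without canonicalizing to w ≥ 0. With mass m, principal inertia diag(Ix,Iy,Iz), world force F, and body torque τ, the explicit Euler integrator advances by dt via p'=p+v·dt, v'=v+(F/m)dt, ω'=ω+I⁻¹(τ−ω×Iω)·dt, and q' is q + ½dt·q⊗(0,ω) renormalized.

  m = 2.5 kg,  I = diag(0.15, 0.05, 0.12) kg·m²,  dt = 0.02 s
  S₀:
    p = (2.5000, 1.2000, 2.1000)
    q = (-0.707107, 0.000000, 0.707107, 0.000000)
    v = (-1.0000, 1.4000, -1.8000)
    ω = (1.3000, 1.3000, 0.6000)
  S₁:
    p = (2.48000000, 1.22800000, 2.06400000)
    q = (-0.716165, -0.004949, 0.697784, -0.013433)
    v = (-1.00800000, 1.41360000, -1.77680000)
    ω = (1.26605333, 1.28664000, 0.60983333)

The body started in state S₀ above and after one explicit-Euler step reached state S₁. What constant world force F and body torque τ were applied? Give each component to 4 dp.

F = (-1.0000, 1.7000, 2.9000)
τ = (-0.2000, -0.0100, -0.1100)

ω₁ − ω₀ = (-0.03394667, -0.01336000, 0.00983333)
τ = I·(Δω/dt) + ω₀×(Iω₀) = (-0.2000, -0.0100, -0.1100)
v₁ − v₀ = (-0.00800000, 0.01360000, 0.02320000)
m·(v₁−v₀)/dt = (-1.0000, 1.7000, 2.9000)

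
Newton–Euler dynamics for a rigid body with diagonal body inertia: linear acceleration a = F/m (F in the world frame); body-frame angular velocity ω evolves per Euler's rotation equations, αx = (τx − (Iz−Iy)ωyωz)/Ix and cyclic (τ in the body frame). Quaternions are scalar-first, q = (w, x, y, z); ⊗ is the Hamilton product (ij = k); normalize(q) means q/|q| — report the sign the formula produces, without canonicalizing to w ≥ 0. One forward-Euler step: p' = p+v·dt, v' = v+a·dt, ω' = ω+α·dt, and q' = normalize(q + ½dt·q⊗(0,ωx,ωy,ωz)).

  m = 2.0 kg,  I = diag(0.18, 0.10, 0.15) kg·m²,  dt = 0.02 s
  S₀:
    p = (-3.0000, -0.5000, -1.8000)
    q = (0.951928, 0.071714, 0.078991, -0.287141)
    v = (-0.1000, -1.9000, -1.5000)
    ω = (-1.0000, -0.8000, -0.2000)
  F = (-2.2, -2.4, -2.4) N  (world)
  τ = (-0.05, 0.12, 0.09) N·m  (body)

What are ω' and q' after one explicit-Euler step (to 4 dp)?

precession coupling ω×(Iω) = (0.0080, 0.0060, -0.0640)
angular accel α = (-0.3222, 1.1400, 1.0267)
new body rate ω' = (-1.0064, -0.7772, -0.1795)
2q̇ = q⊗(0,ω) = (0.0774786, -1.1974390, -0.4600586, -0.1687658)
q + ½dt·q⊗(0,ω), renormalized = (0.9526, 0.0597, 0.0744, -0.2888)

ω' = (-1.0064, -0.7772, -0.1795)
q' = (0.9526, 0.0597, 0.0744, -0.2888)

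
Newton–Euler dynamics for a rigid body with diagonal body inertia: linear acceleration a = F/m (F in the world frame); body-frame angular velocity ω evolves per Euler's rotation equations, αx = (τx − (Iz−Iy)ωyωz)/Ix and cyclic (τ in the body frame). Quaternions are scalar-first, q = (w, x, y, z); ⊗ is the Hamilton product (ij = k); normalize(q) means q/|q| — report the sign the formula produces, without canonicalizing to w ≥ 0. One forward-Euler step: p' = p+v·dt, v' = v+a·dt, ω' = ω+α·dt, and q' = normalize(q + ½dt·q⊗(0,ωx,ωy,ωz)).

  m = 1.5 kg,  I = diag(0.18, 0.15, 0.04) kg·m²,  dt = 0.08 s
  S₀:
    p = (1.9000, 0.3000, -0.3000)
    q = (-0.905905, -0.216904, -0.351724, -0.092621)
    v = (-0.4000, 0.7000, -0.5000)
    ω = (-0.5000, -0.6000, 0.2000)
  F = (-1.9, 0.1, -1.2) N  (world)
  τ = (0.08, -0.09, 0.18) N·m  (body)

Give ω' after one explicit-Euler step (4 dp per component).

gyro term ω×Iω = (0.0132, -0.0140, -0.0090)
α = I⁻¹(τ − ω×Iω) = (0.3711, -0.5067, 4.7250)
ω' = ω + α·dt = (-0.4703, -0.6405, 0.5780)

ω' = (-0.4703, -0.6405, 0.5780)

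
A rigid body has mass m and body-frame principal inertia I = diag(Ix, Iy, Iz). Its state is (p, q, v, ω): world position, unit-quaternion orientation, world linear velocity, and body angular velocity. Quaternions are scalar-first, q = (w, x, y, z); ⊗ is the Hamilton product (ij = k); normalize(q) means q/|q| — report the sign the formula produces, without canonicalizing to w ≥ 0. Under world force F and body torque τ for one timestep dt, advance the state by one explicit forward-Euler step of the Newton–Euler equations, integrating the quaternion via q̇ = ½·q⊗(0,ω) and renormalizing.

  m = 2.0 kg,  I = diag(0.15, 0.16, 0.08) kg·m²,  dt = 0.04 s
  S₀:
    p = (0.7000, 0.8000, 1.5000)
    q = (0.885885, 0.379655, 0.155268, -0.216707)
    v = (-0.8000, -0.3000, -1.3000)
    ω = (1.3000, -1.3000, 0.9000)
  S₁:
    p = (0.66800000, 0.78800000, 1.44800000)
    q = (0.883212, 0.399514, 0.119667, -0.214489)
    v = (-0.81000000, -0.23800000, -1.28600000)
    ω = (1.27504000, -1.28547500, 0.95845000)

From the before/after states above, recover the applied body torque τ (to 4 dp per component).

τ = (0.0000, 0.1400, 0.1000)

Δω = ω₁−ω₀ = (-0.02496000, 0.01452500, 0.05845000)
applied torque τ = (0.0000, 0.1400, 0.1000)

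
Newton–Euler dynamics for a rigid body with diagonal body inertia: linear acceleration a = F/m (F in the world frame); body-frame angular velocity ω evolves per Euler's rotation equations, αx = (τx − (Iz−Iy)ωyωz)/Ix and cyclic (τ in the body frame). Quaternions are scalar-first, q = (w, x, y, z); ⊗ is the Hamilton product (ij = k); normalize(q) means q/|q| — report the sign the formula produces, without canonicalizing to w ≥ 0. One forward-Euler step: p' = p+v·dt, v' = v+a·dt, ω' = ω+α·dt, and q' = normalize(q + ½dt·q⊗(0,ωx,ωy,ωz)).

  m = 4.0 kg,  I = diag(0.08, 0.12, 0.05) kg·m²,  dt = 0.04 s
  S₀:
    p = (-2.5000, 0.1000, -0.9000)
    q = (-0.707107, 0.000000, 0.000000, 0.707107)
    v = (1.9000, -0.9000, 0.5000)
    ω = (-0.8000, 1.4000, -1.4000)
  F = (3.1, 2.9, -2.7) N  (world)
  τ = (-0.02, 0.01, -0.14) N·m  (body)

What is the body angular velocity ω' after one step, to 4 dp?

gyro term ω×Iω = (0.1372, 0.0336, -0.0448)
(τ − ω×Iω)/I = (-1.9650, -0.1967, -1.9040)
ω' = ω + α·dt = (-0.8786, 1.3921, -1.4762)

ω' = (-0.8786, 1.3921, -1.4762)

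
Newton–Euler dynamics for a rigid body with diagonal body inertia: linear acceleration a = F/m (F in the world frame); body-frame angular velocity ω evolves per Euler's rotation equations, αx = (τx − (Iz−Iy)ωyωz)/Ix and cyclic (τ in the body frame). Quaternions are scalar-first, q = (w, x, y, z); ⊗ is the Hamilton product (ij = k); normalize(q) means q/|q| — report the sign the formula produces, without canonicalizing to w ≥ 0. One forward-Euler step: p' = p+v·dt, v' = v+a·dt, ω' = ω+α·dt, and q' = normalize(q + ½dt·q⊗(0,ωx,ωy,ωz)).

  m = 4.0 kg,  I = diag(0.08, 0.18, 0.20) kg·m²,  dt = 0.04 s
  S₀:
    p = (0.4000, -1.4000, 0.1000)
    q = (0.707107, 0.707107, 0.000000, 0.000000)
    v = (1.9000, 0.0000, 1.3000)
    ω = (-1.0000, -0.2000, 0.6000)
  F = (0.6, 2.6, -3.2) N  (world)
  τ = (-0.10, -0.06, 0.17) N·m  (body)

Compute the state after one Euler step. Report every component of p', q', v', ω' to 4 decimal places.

p' = p + v·dt = (0.4760, -1.4000, 0.1520)
v + (F/m)dt = (1.9060, 0.0260, 1.2680)
precession coupling ω×(Iω) = (-0.0024, 0.0720, 0.0200)
(τ − ω×Iω)/I = (-1.2200, -0.7333, 0.7500)
new body rate ω' = (-1.0488, -0.2293, 0.6300)
Hamilton product q⊗(0,ω) = (0.7071070, -0.7071070, -0.5656856, 0.2828428)
q + ½dt·q⊗(0,ω), renormalized = (0.7210, 0.6928, -0.0113, 0.0057)

p' = (0.4760, -1.4000, 0.1520)
q' = (0.7210, 0.6928, -0.0113, 0.0057)
v' = (1.9060, 0.0260, 1.2680)
ω' = (-1.0488, -0.2293, 0.6300)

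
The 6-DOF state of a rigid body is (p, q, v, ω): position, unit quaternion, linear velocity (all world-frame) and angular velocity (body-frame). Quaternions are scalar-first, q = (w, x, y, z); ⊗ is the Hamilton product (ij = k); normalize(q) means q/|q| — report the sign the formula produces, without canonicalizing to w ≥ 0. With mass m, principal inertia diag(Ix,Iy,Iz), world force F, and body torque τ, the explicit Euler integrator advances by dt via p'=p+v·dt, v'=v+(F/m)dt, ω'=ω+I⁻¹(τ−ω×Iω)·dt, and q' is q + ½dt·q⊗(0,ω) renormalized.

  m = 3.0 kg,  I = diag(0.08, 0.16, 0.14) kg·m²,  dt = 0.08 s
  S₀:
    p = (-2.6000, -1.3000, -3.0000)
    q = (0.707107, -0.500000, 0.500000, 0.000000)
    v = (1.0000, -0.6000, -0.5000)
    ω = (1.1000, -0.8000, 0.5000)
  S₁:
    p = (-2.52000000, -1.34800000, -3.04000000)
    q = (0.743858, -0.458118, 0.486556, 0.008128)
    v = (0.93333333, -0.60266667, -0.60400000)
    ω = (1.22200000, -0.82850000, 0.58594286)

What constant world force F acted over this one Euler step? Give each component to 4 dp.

v₁ − v₀ = (-0.06666667, -0.00266667, -0.10400000)
applied force F = (-2.5000, -0.1000, -3.9000)

F = (-2.5000, -0.1000, -3.9000)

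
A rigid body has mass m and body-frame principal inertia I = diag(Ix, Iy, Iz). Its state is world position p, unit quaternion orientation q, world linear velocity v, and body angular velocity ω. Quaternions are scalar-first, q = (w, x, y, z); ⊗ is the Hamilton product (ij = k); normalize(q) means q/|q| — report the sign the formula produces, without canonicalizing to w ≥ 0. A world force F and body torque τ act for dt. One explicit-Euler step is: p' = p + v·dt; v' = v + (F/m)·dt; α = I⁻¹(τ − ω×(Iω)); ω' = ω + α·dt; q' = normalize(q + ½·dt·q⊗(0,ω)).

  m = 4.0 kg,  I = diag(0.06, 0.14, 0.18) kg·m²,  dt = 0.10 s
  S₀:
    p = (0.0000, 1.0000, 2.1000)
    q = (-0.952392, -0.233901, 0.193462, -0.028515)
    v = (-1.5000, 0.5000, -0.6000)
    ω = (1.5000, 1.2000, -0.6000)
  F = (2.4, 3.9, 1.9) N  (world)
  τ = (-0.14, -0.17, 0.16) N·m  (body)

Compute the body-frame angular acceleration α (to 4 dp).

α = (-1.8533, -1.9857, 0.0889)

gyro term ω×Iω = (-0.0288, 0.1080, 0.1440)
angular accel α = (-1.8533, -1.9857, 0.0889)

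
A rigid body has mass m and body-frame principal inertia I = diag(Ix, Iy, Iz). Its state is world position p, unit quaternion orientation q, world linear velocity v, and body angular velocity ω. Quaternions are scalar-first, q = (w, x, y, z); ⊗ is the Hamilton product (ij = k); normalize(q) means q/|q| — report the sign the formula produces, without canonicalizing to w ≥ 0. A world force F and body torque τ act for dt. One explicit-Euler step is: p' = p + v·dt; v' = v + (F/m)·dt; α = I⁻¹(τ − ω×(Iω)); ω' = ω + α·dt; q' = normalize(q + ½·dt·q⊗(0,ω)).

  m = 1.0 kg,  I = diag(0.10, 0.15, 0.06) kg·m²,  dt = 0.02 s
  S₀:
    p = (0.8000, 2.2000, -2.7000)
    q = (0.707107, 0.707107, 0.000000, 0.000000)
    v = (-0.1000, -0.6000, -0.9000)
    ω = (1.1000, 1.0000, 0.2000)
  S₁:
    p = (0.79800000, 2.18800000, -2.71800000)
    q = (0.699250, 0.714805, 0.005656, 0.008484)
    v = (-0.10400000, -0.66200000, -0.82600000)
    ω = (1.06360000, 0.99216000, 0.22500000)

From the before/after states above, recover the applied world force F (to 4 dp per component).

v₁ − v₀ = (-0.00400000, -0.06200000, 0.07400000)
m·(v₁−v₀)/dt = (-0.2000, -3.1000, 3.7000)

F = (-0.2000, -3.1000, 3.7000)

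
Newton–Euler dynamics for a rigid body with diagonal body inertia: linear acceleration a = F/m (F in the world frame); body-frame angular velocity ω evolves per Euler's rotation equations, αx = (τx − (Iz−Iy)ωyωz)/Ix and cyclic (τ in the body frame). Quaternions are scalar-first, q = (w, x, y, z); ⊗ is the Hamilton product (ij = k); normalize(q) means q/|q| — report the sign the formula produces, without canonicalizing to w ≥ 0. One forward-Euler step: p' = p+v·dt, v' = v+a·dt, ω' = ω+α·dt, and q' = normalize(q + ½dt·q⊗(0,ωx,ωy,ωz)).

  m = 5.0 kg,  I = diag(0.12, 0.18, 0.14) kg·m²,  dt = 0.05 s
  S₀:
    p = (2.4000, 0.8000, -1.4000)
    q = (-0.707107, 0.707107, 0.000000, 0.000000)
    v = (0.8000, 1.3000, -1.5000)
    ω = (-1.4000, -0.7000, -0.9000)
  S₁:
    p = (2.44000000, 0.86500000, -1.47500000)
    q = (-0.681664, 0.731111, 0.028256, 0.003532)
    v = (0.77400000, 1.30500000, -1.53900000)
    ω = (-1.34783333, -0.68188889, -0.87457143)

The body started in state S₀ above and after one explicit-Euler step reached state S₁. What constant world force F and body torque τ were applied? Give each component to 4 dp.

rate change Δω = (0.05216667, 0.01811111, 0.02542857)
gyro term ω₀×Iω₀ = (-0.0252, -0.0252, 0.0588)
τ = I·(Δω/dt) + ω₀×(Iω₀) = (0.1000, 0.0400, 0.1300)
Δv = v₁−v₀ = (-0.02600000, 0.00500000, -0.03900000)
applied force F = (-2.6000, 0.5000, -3.9000)

F = (-2.6000, 0.5000, -3.9000)
τ = (0.1000, 0.0400, 0.1300)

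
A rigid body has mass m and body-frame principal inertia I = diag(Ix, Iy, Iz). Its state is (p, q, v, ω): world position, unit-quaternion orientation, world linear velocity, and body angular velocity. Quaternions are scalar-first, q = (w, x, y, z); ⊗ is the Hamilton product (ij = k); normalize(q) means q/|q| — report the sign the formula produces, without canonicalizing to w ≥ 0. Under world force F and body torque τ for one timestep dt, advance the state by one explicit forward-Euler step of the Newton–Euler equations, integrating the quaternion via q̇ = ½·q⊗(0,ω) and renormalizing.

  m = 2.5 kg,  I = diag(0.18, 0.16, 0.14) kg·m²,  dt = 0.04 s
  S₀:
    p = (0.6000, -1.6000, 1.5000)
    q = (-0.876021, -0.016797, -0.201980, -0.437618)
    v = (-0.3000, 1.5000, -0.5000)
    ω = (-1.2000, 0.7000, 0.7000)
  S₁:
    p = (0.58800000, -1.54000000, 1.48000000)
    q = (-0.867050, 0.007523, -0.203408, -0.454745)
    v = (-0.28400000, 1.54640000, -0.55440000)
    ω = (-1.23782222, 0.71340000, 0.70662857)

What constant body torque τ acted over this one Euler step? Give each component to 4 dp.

τ = (-0.1800, 0.0200, 0.0400)

rate change Δω = (-0.03782222, 0.01340000, 0.00662857)
precession coupling = (-0.0098, -0.0336, 0.0168)
applied torque τ = (-0.1800, 0.0200, 0.0400)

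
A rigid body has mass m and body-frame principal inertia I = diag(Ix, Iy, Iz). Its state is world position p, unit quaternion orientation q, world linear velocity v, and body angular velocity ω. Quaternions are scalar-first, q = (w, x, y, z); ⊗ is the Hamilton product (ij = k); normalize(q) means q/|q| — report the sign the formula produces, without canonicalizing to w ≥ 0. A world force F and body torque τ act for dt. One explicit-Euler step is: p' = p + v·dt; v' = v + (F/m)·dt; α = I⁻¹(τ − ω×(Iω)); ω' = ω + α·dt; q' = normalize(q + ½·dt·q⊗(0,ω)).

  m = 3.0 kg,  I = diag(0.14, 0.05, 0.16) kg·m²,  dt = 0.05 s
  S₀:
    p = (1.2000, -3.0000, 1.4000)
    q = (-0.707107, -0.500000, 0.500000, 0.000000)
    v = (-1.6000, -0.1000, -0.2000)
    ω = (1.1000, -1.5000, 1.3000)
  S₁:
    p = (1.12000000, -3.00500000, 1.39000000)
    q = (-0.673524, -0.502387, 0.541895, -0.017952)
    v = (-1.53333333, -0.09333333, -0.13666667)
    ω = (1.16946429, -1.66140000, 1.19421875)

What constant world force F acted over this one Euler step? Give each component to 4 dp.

velocity change Δv = (0.06666667, 0.00666667, 0.06333333)
m·(v₁−v₀)/dt = (4.0000, 0.4000, 3.8000)

F = (4.0000, 0.4000, 3.8000)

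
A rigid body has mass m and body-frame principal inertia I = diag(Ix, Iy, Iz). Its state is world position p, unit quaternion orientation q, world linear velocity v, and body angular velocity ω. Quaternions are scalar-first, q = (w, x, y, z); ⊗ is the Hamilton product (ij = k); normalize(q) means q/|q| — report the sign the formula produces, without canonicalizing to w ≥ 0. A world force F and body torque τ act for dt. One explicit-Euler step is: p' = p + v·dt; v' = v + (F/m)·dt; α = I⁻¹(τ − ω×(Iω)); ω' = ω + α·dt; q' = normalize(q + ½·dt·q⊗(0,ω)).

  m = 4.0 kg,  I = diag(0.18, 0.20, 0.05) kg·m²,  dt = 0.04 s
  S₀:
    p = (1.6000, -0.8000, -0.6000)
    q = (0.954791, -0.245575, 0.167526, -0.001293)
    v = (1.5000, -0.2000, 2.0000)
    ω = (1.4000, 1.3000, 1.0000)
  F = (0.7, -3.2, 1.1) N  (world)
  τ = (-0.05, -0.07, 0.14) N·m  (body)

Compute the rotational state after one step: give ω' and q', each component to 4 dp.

ω×(Iω) gyroscopic = (-0.1950, 0.1820, 0.0364)
α = I⁻¹(τ − ω×Iω) = (0.8056, -1.2600, 2.0720)
new body rate ω' = (1.4322, 1.2496, 1.0829)
q⊗(0,ω) = (0.1273142, 1.5059143, 1.4849931, 0.4010071)
q + ½dt·q⊗(0,ω), renormalized = (0.9564, -0.2153, 0.1970, 0.0067)

ω' = (1.4322, 1.2496, 1.0829)
q' = (0.9564, -0.2153, 0.1970, 0.0067)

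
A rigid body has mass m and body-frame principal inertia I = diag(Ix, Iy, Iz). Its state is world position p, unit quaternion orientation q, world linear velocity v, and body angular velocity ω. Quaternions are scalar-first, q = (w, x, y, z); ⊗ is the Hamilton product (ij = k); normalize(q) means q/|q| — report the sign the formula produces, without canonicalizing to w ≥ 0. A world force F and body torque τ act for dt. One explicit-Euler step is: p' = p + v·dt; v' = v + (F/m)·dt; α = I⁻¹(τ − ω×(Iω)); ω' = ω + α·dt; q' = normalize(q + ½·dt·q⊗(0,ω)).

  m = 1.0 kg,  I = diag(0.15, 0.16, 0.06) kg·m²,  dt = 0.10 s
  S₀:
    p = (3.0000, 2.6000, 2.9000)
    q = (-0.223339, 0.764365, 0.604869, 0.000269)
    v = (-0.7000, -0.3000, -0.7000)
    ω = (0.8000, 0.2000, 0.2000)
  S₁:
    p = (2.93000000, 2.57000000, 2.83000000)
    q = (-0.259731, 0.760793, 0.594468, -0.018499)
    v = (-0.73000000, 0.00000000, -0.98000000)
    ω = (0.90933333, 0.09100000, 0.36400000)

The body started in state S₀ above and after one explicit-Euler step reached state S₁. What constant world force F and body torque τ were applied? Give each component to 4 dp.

ω₁ − ω₀ = (0.10933333, -0.10900000, 0.16400000)
gyro term ω₀×Iω₀ = (-0.0040, 0.0144, 0.0016)
I·α + gyro = (0.1600, -0.1600, 0.1000)
velocity change Δv = (-0.03000000, 0.30000000, -0.28000000)
m·(v₁−v₀)/dt = (-0.3000, 3.0000, -2.8000)

F = (-0.3000, 3.0000, -2.8000)
τ = (0.1600, -0.1600, 0.1000)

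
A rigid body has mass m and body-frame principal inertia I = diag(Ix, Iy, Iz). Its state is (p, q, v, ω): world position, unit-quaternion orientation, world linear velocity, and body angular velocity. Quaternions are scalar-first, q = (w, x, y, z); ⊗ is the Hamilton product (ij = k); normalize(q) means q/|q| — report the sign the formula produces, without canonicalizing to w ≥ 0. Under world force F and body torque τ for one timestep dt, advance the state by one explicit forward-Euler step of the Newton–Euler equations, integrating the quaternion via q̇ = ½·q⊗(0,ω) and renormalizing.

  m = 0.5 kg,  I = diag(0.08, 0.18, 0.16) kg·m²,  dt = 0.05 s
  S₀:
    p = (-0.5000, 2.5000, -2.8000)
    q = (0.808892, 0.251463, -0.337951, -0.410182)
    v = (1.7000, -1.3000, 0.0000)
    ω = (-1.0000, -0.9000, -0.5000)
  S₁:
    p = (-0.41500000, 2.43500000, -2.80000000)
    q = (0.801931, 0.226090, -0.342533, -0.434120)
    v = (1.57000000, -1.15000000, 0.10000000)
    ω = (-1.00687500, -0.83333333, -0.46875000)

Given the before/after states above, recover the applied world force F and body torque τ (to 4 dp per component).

F = (-1.3000, 1.5000, 1.0000)
τ = (-0.0200, 0.2000, 0.1900)

velocity change Δv = (-0.13000000, 0.15000000, 0.10000000)
F = m·Δv/dt = (-1.3000, 1.5000, 1.0000)
ω₁ − ω₀ = (-0.00687500, 0.06666667, 0.03125000)
τ = I·(Δω/dt) + ω₀×(Iω₀) = (-0.0200, 0.2000, 0.1900)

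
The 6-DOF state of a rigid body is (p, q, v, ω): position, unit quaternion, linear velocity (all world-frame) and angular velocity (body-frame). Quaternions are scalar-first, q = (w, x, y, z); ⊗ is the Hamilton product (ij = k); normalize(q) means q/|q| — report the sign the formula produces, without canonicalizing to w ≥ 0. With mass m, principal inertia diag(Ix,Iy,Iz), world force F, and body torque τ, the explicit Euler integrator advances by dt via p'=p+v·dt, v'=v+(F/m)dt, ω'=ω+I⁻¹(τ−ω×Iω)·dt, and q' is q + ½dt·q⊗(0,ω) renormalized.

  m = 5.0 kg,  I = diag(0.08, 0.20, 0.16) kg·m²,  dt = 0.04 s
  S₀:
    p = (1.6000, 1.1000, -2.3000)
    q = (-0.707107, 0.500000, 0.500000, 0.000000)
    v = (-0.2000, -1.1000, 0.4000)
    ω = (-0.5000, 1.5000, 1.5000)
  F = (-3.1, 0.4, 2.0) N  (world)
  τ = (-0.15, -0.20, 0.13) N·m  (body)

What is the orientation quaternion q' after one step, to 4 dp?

q' = (-0.7164, 0.5216, 0.4633, -0.0012)

2q̇ = q⊗(0,ω) = (-0.5000000, 1.1035535, -1.8106605, -0.0606605)
updated quaternion q' = (-0.7164, 0.5216, 0.4633, -0.0012)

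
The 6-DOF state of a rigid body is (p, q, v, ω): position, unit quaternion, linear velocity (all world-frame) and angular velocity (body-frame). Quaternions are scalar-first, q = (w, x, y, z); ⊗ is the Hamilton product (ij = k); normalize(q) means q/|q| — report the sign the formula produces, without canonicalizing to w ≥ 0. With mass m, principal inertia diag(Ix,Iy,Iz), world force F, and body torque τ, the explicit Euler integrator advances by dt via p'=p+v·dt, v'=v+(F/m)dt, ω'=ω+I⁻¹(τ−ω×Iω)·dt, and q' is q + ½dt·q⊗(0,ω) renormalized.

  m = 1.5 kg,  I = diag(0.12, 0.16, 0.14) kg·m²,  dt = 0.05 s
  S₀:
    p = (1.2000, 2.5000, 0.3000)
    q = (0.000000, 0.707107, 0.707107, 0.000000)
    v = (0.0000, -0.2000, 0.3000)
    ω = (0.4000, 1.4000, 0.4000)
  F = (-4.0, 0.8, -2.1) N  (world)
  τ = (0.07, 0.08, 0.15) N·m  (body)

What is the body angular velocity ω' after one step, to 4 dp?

ω' = (0.4338, 1.4260, 0.4456)

precession coupling ω×(Iω) = (-0.0112, -0.0032, 0.0224)
angular accel α = (0.6767, 0.5200, 0.9114)
ω + α·dt = (0.4338, 1.4260, 0.4456)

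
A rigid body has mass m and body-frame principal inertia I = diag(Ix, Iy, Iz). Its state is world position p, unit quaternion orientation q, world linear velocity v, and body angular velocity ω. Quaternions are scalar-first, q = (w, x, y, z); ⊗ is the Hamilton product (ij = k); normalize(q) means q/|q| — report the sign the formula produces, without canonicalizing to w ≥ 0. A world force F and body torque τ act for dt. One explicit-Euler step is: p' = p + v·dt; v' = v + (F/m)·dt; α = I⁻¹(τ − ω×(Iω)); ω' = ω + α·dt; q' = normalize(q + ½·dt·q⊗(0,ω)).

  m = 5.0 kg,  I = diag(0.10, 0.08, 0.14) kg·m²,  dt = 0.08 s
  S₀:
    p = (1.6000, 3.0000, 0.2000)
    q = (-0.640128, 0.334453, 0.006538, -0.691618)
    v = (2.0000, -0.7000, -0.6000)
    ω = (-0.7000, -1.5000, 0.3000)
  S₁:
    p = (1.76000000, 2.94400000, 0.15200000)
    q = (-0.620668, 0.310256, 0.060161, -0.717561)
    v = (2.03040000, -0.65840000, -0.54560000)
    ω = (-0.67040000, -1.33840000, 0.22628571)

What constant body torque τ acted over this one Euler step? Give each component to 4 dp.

rate change Δω = (0.02960000, 0.16160000, -0.07371429)
precession coupling = (-0.0270, 0.0084, -0.0210)
applied torque τ = (0.0100, 0.1700, -0.1500)

τ = (0.0100, 0.1700, -0.1500)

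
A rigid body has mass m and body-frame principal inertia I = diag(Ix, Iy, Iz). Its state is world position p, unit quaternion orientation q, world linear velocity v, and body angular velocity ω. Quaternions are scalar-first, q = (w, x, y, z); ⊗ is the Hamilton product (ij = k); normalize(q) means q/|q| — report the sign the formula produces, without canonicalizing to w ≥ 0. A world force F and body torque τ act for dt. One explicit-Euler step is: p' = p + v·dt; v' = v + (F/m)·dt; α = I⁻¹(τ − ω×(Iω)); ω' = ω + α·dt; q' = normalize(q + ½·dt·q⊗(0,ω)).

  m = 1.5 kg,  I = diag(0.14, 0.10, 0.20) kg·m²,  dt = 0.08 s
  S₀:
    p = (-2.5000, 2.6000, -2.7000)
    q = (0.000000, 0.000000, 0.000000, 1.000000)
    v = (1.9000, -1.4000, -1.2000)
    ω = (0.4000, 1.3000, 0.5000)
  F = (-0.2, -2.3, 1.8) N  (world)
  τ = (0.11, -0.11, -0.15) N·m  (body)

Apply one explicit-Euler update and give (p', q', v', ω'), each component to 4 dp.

p' = (-2.3480, 2.4880, -2.7960)
q' = (-0.0200, -0.0519, 0.0160, 0.9983)
v' = (1.8893, -1.5227, -1.1040)
ω' = (0.4257, 1.2216, 0.4483)

linear accel F/m = (-0.1333, -1.5333, 1.2000)
p + v·dt = (-2.3480, 2.4880, -2.7960)
v' = v + a·dt = (1.8893, -1.5227, -1.1040)
angular accel α = (0.3214, -0.9800, -0.6460)
ω' = ω + α·dt = (0.4257, 1.2216, 0.4483)
q⊗(0,ω) = (-0.5000000, -1.3000000, 0.4000000, 0.0000000)
q + ½dt·q⊗(0,ω), renormalized = (-0.0200, -0.0519, 0.0160, 0.9983)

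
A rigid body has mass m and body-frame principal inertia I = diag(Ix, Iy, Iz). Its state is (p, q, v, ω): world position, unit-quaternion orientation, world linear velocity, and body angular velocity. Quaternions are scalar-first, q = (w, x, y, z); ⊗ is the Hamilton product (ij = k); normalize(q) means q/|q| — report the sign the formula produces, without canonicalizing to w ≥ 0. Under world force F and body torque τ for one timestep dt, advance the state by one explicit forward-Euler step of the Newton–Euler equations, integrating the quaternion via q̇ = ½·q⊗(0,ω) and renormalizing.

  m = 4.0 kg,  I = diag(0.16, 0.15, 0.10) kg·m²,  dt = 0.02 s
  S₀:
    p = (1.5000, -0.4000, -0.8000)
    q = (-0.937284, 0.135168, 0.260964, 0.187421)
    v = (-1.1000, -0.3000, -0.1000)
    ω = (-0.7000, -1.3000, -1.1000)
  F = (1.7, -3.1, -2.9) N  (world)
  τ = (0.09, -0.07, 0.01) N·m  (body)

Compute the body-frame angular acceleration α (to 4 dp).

gyro term ω×Iω = (-0.0715, 0.0462, -0.0091)
angular accel α = (1.0094, -0.7747, 0.1910)

α = (1.0094, -0.7747, 0.1910)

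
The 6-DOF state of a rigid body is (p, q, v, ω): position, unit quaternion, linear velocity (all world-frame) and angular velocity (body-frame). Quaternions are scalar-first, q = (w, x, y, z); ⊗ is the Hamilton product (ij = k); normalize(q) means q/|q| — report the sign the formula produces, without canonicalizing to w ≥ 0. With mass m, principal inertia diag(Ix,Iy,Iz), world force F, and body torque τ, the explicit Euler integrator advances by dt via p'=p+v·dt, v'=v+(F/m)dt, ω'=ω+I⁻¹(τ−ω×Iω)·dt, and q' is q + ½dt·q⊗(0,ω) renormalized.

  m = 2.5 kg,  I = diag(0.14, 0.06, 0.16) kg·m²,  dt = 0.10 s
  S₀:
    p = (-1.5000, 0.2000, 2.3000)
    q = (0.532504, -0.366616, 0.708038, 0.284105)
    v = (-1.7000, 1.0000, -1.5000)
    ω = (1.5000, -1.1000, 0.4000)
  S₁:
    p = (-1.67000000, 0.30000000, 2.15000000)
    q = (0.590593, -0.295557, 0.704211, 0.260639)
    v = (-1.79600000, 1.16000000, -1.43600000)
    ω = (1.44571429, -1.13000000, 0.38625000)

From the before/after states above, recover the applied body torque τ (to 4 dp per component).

ω₁ − ω₀ = (-0.05428571, -0.03000000, -0.01375000)
precession coupling = (-0.0440, -0.0120, 0.1320)
applied torque τ = (-0.1200, -0.0300, 0.1100)

τ = (-0.1200, -0.0300, 0.1100)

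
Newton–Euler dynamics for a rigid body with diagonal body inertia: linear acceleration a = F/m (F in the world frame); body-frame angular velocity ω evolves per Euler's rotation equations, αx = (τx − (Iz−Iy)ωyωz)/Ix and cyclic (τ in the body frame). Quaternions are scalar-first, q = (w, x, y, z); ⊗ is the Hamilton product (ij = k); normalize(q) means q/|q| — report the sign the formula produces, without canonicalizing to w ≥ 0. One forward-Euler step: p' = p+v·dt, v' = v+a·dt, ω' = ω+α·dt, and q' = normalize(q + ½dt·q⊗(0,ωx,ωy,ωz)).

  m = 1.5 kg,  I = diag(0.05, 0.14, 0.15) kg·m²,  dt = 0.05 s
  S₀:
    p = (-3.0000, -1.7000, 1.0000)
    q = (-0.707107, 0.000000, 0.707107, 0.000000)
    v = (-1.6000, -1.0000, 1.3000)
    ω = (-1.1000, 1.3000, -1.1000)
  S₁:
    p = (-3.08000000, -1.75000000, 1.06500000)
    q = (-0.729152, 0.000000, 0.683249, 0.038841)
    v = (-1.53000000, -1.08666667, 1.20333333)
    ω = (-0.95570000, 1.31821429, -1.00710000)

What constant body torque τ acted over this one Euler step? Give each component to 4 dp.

τ = (0.1300, -0.0700, 0.1500)

Δω = ω₁−ω₀ = (0.14430000, 0.01821429, 0.09290000)
I·α + gyro = (0.1300, -0.0700, 0.1500)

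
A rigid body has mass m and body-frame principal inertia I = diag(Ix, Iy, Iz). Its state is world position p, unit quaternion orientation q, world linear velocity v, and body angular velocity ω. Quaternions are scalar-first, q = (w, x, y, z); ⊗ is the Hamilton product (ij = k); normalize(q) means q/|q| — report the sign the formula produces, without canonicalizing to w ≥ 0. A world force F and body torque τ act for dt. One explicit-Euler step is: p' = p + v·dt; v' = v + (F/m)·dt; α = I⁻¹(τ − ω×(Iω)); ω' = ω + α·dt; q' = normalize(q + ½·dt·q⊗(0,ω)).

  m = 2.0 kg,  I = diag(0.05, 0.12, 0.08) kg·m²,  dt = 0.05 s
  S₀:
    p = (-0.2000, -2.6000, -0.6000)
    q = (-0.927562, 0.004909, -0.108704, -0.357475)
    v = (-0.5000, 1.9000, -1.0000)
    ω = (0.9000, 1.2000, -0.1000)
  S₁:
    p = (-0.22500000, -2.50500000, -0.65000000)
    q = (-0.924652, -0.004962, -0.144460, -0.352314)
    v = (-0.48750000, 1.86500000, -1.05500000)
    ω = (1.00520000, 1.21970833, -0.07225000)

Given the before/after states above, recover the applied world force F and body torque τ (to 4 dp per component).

v₁ − v₀ = (0.01250000, -0.03500000, -0.05500000)
m·(v₁−v₀)/dt = (0.5000, -1.4000, -2.2000)
ω₁ − ω₀ = (0.10520000, 0.01970833, 0.02775000)
applied torque τ = (0.1100, 0.0500, 0.1200)

F = (0.5000, -1.4000, -2.2000)
τ = (0.1100, 0.0500, 0.1200)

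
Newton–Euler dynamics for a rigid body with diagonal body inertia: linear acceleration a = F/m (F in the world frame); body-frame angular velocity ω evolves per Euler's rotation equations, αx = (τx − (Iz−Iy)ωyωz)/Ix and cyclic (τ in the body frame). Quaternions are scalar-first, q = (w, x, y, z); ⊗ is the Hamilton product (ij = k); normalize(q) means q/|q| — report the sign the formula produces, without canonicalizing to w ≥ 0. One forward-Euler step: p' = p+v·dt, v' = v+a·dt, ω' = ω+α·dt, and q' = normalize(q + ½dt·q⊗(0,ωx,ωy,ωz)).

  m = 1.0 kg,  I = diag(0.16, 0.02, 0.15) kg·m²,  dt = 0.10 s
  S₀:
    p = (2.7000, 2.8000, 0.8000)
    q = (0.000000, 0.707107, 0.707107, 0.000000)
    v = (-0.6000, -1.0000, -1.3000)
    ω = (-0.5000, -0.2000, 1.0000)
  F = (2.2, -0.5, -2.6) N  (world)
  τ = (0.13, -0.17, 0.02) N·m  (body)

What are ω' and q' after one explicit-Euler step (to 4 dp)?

ω' = (-0.4025, -1.0250, 1.0227)
q' = (0.0247, 0.7413, 0.6707, 0.0106)

ω×(Iω) gyroscopic = (-0.0260, -0.0050, -0.0140)
α = I⁻¹(τ − ω×Iω) = (0.9750, -8.2500, 0.2267)
ω + α·dt = (-0.4025, -1.0250, 1.0227)
q⊗(0,ω) = (0.4949749, 0.7071070, -0.7071070, 0.2121321)
updated quaternion q' = (0.0247, 0.7413, 0.6707, 0.0106)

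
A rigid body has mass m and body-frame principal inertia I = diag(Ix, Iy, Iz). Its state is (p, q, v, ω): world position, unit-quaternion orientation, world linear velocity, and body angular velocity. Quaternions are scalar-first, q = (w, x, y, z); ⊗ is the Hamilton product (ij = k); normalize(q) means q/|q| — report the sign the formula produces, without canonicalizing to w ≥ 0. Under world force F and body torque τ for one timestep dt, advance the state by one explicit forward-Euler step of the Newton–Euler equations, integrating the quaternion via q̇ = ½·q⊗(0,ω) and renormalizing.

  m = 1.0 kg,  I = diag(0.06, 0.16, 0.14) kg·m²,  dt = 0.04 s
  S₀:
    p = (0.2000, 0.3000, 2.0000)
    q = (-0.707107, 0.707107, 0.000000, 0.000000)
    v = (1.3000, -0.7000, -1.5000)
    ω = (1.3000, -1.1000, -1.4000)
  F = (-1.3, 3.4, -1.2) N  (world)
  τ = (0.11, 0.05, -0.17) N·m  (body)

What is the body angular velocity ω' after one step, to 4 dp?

gyro term ω×Iω = (-0.0308, 0.1456, -0.1430)
angular accel α = (2.3467, -0.5975, -0.1929)
ω' = ω + α·dt = (1.3939, -1.1239, -1.4077)

ω' = (1.3939, -1.1239, -1.4077)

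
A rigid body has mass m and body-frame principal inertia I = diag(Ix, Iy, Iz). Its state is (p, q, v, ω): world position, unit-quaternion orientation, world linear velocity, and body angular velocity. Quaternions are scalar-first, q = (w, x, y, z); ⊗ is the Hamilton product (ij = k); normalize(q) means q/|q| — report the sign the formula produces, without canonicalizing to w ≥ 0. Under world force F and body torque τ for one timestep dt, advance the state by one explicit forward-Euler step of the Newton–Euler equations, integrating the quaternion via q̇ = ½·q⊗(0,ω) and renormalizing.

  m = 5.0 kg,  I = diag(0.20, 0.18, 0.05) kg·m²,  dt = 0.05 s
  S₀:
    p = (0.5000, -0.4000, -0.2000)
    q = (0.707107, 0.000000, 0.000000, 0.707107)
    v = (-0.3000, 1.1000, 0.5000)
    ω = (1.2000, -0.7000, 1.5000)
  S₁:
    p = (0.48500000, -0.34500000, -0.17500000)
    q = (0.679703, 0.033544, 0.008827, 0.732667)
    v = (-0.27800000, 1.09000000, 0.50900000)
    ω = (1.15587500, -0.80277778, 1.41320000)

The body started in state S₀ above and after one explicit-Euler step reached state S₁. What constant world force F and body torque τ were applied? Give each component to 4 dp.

velocity change Δv = (0.02200000, -0.01000000, 0.00900000)
m·(v₁−v₀)/dt = (2.2000, -1.0000, 0.9000)
rate change Δω = (-0.04412500, -0.10277778, -0.08680000)
ω₀×(Iω₀) = (0.1365, 0.2700, 0.0168)
τ = I·(Δω/dt) + ω₀×(Iω₀) = (-0.0400, -0.1000, -0.0700)

F = (2.2000, -1.0000, 0.9000)
τ = (-0.0400, -0.1000, -0.0700)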